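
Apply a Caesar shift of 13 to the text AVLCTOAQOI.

NIYPGBNDBV

A(0): 0+13=13 → N
V(21): 21+13=34≡8 → I
L(11): 11+13=24 → Y
C(2): 2+13=15 → P
T(19): 19+13=32≡6 → G
O(14): 14+13=27≡1 → B
A(0): 0+13=13 → N
Q(16): 16+13=29≡3 → D
O(14): 14+13=27≡1 → B
I(8): 8+13=21 → V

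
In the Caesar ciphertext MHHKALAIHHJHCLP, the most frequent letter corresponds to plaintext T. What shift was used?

The most frequent ciphertext letter is H (appears 5 times).
H is position 7; T is position 19.
Shift = -12≡14.

14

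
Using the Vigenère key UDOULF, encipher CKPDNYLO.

WNDXYDFR

Repeat the key across the message: UDOULFUD
C(2)+U(20): 22 → W
K(10)+D(3): 13 → N
P(15)+O(14): 29≡3 → D
D(3)+U(20): 23 → X
N(13)+L(11): 24 → Y
Y(24)+F(5): 29≡3 → D
L(11)+U(20): 31≡5 → F
O(14)+D(3): 17 → R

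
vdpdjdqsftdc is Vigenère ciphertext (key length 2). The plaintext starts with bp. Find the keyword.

uo

Subtract each crib letter from the matching ciphertext letter (mod 26):
v(21)−b(1)=20 → u
d(3)−p(15)=-12≡14 → o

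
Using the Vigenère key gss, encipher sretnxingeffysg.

yjwzfpofykxxeky

Repeat the key across the message: gssgssgssgssgss
s(18)+g(6): 24 → y
r(17)+s(18): 35≡9 → j
e(4)+s(18): 22 → w
t(19)+g(6): 25 → z
n(13)+s(18): 31≡5 → f
x(23)+s(18): 41≡15 → p
i(8)+g(6): 14 → o
n(13)+s(18): 31≡5 → f
g(6)+s(18): 24 → y
e(4)+g(6): 10 → k
f(5)+s(18): 23 → x
f(5)+s(18): 23 → x
y(24)+g(6): 30≡4 → e
s(18)+s(18): 36≡10 → k
g(6)+s(18): 24 → y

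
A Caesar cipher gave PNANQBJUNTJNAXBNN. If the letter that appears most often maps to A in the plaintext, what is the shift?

The most frequent ciphertext letter is N (appears 6 times).
N is position 13; A is position 0.
Shift = 13.

13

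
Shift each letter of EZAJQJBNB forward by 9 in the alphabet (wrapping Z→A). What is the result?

NIJSZSKWK

E(4): 4+9=13 → N
Z(25): 25+9=34≡8 → I
A(0): 0+9=9 → J
J(9): 9+9=18 → S
Q(16): 16+9=25 → Z
J(9): 9+9=18 → S
B(1): 1+9=10 → K
N(13): 13+9=22 → W
B(1): 1+9=10 → K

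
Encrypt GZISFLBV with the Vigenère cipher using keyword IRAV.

OQINNCBQ

Repeat the key across the message: IRAVIRAV
G(6)+I(8): 14 → O
Z(25)+R(17): 42≡16 → Q
I(8)+A(0): 8 → I
S(18)+V(21): 39≡13 → N
F(5)+I(8): 13 → N
L(11)+R(17): 28≡2 → C
B(1)+A(0): 1 → B
V(21)+V(21): 42≡16 → Q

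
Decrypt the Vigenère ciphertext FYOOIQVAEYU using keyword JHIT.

Repeat the key across the ciphertext: JHITJHITJHI
F(5)−J(9): -4≡22 → W
Y(24)−H(7): 17 → R
O(14)−I(8): 6 → G
O(14)−T(19): -5≡21 → V
I(8)−J(9): -1≡25 → Z
Q(16)−H(7): 9 → J
V(21)−I(8): 13 → N
A(0)−T(19): -19≡7 → H
E(4)−J(9): -5≡21 → V
Y(24)−H(7): 17 → R
U(20)−I(8): 12 → M

WRGVZJNHVRM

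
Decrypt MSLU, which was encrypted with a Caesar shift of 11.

BHAJ

M(12): 12−11=1 → B
S(18): 18−11=7 → H
L(11): 11−11=0 → A
U(20): 20−11=9 → J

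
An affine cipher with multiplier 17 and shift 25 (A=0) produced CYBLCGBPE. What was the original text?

The inverse of 17 mod 26 is 23, since 17·23=391≡1. Apply D(y)=23·(y−25) mod 26:
C(2): 23·(2−25)=-529≡17 → R
Y(24): 23·(24−25)=-23≡3 → D
B(1): 23·(1−25)=-552≡20 → U
L(11): 23·(11−25)=-322≡16 → Q
C(2): 23·(2−25)=-529≡17 → R
G(6): 23·(6−25)=-437≡5 → F
B(1): 23·(1−25)=-552≡20 → U
P(15): 23·(15−25)=-230≡4 → E
E(4): 23·(4−25)=-483≡11 → L

RDUQRFUEL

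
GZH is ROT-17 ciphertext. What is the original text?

PIQ

G(6): 6−17=-11≡15 → P
Z(25): 25−17=8 → I
H(7): 7−17=-10≡16 → Q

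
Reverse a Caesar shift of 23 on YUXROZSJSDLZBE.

Y(24): 24−23=1 → B
U(20): 20−23=-3≡23 → X
X(23): 23−23=0 → A
R(17): 17−23=-6≡20 → U
O(14): 14−23=-9≡17 → R
Z(25): 25−23=2 → C
S(18): 18−23=-5≡21 → V
J(9): 9−23=-14≡12 → M
S(18): 18−23=-5≡21 → V
D(3): 3−23=-20≡6 → G
L(11): 11−23=-12≡14 → O
Z(25): 25−23=2 → C
B(1): 1−23=-22≡4 → E
E(4): 4−23=-19≡7 → H

BXAURCVMVGOCEH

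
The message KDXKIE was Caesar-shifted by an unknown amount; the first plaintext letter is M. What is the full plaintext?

From the crib: K(10)−M(12)=-2≡24, so the shift is 24.
Subtract 24 from each ciphertext letter:
K(10): 10−24=-14≡12 → M
D(3): 3−24=-21≡5 → F
X(23): 23−24=-1≡25 → Z
K(10): 10−24=-14≡12 → M
I(8): 8−24=-16≡10 → K
E(4): 4−24=-20≡6 → G

MFZMKG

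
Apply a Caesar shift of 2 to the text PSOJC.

P(15): 15+2=17 → R
S(18): 18+2=20 → U
O(14): 14+2=16 → Q
J(9): 9+2=11 → L
C(2): 2+2=4 → E

RUQLE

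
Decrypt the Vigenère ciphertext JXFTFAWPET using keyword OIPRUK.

VPQCLQIHPC

Repeat the key across the ciphertext: OIPRUKOIPR
J(9)−O(14): -5≡21 → V
X(23)−I(8): 15 → P
F(5)−P(15): -10≡16 → Q
T(19)−R(17): 2 → C
F(5)−U(20): -15≡11 → L
A(0)−K(10): -10≡16 → Q
W(22)−O(14): 8 → I
P(15)−I(8): 7 → H
E(4)−P(15): -11≡15 → P
T(19)−R(17): 2 → C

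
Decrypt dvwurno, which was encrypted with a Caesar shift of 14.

d(3): 3−14=-11≡15 → p
v(21): 21−14=7 → h
w(22): 22−14=8 → i
u(20): 20−14=6 → g
r(17): 17−14=3 → d
n(13): 13−14=-1≡25 → z
o(14): 14−14=0 → a

phigdza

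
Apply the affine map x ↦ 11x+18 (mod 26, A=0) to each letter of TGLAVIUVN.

TGJSPCEPF

T(19): 11·19+18=227≡19 → T
G(6): 11·6+18=84≡6 → G
L(11): 11·11+18=139≡9 → J
A(0): 11·0+18=18 → S
V(21): 11·21+18=249≡15 → P
I(8): 11·8+18=106≡2 → C
U(20): 11·20+18=238≡4 → E
V(21): 11·21+18=249≡15 → P
N(13): 11·13+18=161≡5 → F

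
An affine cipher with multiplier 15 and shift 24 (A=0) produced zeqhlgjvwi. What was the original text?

hqwlnezfms

The inverse of 15 mod 26 is 7, since 15·7=105≡1. Apply D(y)=7·(y−24) mod 26:
z(25): 7·(25−24)=7 → h
e(4): 7·(4−24)=-140≡16 → q
q(16): 7·(16−24)=-56≡22 → w
h(7): 7·(7−24)=-119≡11 → l
l(11): 7·(11−24)=-91≡13 → n
g(6): 7·(6−24)=-126≡4 → e
j(9): 7·(9−24)=-105≡25 → z
v(21): 7·(21−24)=-21≡5 → f
w(22): 7·(22−24)=-14≡12 → m
i(8): 7·(8−24)=-112≡18 → s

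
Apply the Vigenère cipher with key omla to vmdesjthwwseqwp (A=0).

jyoegvehkideeia

Repeat the key across the message: omlaomlaomlaoml
v(21)+o(14): 35≡9 → j
m(12)+m(12): 24 → y
d(3)+l(11): 14 → o
e(4)+a(0): 4 → e
s(18)+o(14): 32≡6 → g
j(9)+m(12): 21 → v
t(19)+l(11): 30≡4 → e
h(7)+a(0): 7 → h
w(22)+o(14): 36≡10 → k
w(22)+m(12): 34≡8 → i
s(18)+l(11): 29≡3 → d
e(4)+a(0): 4 → e
q(16)+o(14): 30≡4 → e
w(22)+m(12): 34≡8 → i
p(15)+l(11): 26≡0 → a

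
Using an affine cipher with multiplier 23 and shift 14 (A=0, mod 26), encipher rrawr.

ppoap

r(17): 23·17+14=405≡15 → p
r(17): 23·17+14=405≡15 → p
a(0): 23·0+14=14 → o
w(22): 23·22+14=520≡0 → a
r(17): 23·17+14=405≡15 → p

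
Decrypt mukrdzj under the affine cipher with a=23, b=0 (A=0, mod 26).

The inverse of 23 mod 26 is 17, since 23·17=391≡1. Apply D(y)=17·(y−0) mod 26:
m(12): 17·(12−0)=204≡22 → w
u(20): 17·(20−0)=340≡2 → c
k(10): 17·(10−0)=170≡14 → o
r(17): 17·(17−0)=289≡3 → d
d(3): 17·(3−0)=51≡25 → z
z(25): 17·(25−0)=425≡9 → j
j(9): 17·(9−0)=153≡23 → x

wcodzjx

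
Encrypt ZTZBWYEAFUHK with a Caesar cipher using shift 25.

YSYAVXDZETGJ

Z(25): 25+25=50≡24 → Y
T(19): 19+25=44≡18 → S
Z(25): 25+25=50≡24 → Y
B(1): 1+25=26≡0 → A
W(22): 22+25=47≡21 → V
Y(24): 24+25=49≡23 → X
E(4): 4+25=29≡3 → D
A(0): 0+25=25 → Z
F(5): 5+25=30≡4 → E
U(20): 20+25=45≡19 → T
H(7): 7+25=32≡6 → G
K(10): 10+25=35≡9 → J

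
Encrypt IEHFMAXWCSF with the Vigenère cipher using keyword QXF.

YBMVJFNTHIC

Repeat the key across the message: QXFQXFQXFQX
I(8)+Q(16): 24 → Y
E(4)+X(23): 27≡1 → B
H(7)+F(5): 12 → M
F(5)+Q(16): 21 → V
M(12)+X(23): 35≡9 → J
A(0)+F(5): 5 → F
X(23)+Q(16): 39≡13 → N
W(22)+X(23): 45≡19 → T
C(2)+F(5): 7 → H
S(18)+Q(16): 34≡8 → I
F(5)+X(23): 28≡2 → C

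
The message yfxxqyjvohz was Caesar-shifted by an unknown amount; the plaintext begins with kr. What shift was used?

From the crib: y(24)−k(10)=14, so the shift is 14.

14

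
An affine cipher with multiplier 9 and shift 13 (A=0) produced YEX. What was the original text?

HZE

The inverse of 9 mod 26 is 3, since 9·3=27≡1. Apply D(y)=3·(y−13) mod 26:
Y(24): 3·(24−13)=33≡7 → H
E(4): 3·(4−13)=-27≡25 → Z
X(23): 3·(23−13)=30≡4 → E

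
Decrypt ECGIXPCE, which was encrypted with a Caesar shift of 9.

VTXZOGTV

E(4): 4−9=-5≡21 → V
C(2): 2−9=-7≡19 → T
G(6): 6−9=-3≡23 → X
I(8): 8−9=-1≡25 → Z
X(23): 23−9=14 → O
P(15): 15−9=6 → G
C(2): 2−9=-7≡19 → T
E(4): 4−9=-5≡21 → V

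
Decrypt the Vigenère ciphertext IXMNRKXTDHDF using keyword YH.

Repeat the key across the ciphertext: YHYHYHYHYHYH
I(8)−Y(24): -16≡10 → K
X(23)−H(7): 16 → Q
M(12)−Y(24): -12≡14 → O
N(13)−H(7): 6 → G
R(17)−Y(24): -7≡19 → T
K(10)−H(7): 3 → D
X(23)−Y(24): -1≡25 → Z
T(19)−H(7): 12 → M
D(3)−Y(24): -21≡5 → F
H(7)−H(7): 0 → A
D(3)−Y(24): -21≡5 → F
F(5)−H(7): -2≡24 → Y

KQOGTDZMFAFY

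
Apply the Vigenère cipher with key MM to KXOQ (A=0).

WJAC

Repeat the key across the message: MMMM
K(10)+M(12): 22 → W
X(23)+M(12): 35≡9 → J
O(14)+M(12): 26≡0 → A
Q(16)+M(12): 28≡2 → C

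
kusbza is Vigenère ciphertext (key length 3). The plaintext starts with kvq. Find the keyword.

Subtract each crib letter from the matching ciphertext letter (mod 26):
k(10)−k(10)=0 → a
u(20)−v(21)=-1≡25 → z
s(18)−q(16)=2 → c

azc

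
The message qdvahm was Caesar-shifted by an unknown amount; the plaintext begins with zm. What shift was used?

From the crib: q(16)−z(25)=-9≡17, so the shift is 17.

17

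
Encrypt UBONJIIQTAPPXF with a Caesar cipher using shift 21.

U(20): 20+21=41≡15 → P
B(1): 1+21=22 → W
O(14): 14+21=35≡9 → J
N(13): 13+21=34≡8 → I
J(9): 9+21=30≡4 → E
I(8): 8+21=29≡3 → D
I(8): 8+21=29≡3 → D
Q(16): 16+21=37≡11 → L
T(19): 19+21=40≡14 → O
A(0): 0+21=21 → V
P(15): 15+21=36≡10 → K
P(15): 15+21=36≡10 → K
X(23): 23+21=44≡18 → S
F(5): 5+21=26≡0 → A

PWJIEDDLOVKKSA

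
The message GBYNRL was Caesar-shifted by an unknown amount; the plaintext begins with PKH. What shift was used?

From the crib: G(6)−P(15)=-9≡17, so the shift is 17.

17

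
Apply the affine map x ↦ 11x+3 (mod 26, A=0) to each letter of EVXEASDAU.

E(4): 11·4+3=47≡21 → V
V(21): 11·21+3=234≡0 → A
X(23): 11·23+3=256≡22 → W
E(4): 11·4+3=47≡21 → V
A(0): 11·0+3=3 → D
S(18): 11·18+3=201≡19 → T
D(3): 11·3+3=36≡10 → K
A(0): 11·0+3=3 → D
U(20): 11·20+3=223≡15 → P

VAWVDTKDP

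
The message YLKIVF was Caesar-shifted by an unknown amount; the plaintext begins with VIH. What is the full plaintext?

VIHFSC

From the crib: Y(24)−V(21)=3, so the shift is 3.
Subtract 3 from each ciphertext letter:
Y(24): 24−3=21 → V
L(11): 11−3=8 → I
K(10): 10−3=7 → H
I(8): 8−3=5 → F
V(21): 21−3=18 → S
F(5): 5−3=2 → C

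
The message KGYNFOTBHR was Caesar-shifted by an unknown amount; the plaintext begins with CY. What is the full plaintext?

CYQFXGLTZJ

From the crib: K(10)−C(2)=8, so the shift is 8.
Subtract 8 from each ciphertext letter:
K(10): 10−8=2 → C
G(6): 6−8=-2≡24 → Y
Y(24): 24−8=16 → Q
N(13): 13−8=5 → F
F(5): 5−8=-3≡23 → X
O(14): 14−8=6 → G
T(19): 19−8=11 → L
B(1): 1−8=-7≡19 → T
H(7): 7−8=-1≡25 → Z
R(17): 17−8=9 → J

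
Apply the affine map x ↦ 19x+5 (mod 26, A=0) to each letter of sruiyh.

s(18): 19·18+5=347≡9 → j
r(17): 19·17+5=328≡16 → q
u(20): 19·20+5=385≡21 → v
i(8): 19·8+5=157≡1 → b
y(24): 19·24+5=461≡19 → t
h(7): 19·7+5=138≡8 → i

jqvbti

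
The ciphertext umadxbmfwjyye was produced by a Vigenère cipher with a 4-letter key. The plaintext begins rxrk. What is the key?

Subtract each crib letter from the matching ciphertext letter (mod 26):
u(20)−r(17)=3 → d
m(12)−x(23)=-11≡15 → p
a(0)−r(17)=-17≡9 → j
d(3)−k(10)=-7≡19 → t

dpjt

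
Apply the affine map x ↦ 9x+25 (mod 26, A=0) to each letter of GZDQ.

G(6): 9·6+25=79≡1 → B
Z(25): 9·25+25=250≡16 → Q
D(3): 9·3+25=52≡0 → A
Q(16): 9·16+25=169≡13 → N

BQAN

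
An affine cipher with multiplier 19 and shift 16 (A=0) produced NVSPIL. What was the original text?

The inverse of 19 mod 26 is 11, since 19·11=209≡1. Apply D(y)=11·(y−16) mod 26:
N(13): 11·(13−16)=-33≡19 → T
V(21): 11·(21−16)=55≡3 → D
S(18): 11·(18−16)=22 → W
P(15): 11·(15−16)=-11≡15 → P
I(8): 11·(8−16)=-88≡16 → Q
L(11): 11·(11−16)=-55≡23 → X

TDWPQX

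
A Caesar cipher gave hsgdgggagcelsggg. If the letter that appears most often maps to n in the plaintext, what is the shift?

19

The most frequent ciphertext letter is g (appears 8 times).
g is position 6; n is position 13.
Shift = -7≡19.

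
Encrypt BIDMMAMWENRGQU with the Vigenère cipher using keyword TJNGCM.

URQSOMFFRTTSJD

Repeat the key across the message: TJNGCMTJNGCMTJ
B(1)+T(19): 20 → U
I(8)+J(9): 17 → R
D(3)+N(13): 16 → Q
M(12)+G(6): 18 → S
M(12)+C(2): 14 → O
A(0)+M(12): 12 → M
M(12)+T(19): 31≡5 → F
W(22)+J(9): 31≡5 → F
E(4)+N(13): 17 → R
N(13)+G(6): 19 → T
R(17)+C(2): 19 → T
G(6)+M(12): 18 → S
Q(16)+T(19): 35≡9 → J
U(20)+J(9): 29≡3 → D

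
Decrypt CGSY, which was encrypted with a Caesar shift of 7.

VZLR

C(2): 2−7=-5≡21 → V
G(6): 6−7=-1≡25 → Z
S(18): 18−7=11 → L
Y(24): 24−7=17 → R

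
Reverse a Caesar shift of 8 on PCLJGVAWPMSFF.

HUDBYNSOHEKXX

P(15): 15−8=7 → H
C(2): 2−8=-6≡20 → U
L(11): 11−8=3 → D
J(9): 9−8=1 → B
G(6): 6−8=-2≡24 → Y
V(21): 21−8=13 → N
A(0): 0−8=-8≡18 → S
W(22): 22−8=14 → O
P(15): 15−8=7 → H
M(12): 12−8=4 → E
S(18): 18−8=10 → K
F(5): 5−8=-3≡23 → X
F(5): 5−8=-3≡23 → X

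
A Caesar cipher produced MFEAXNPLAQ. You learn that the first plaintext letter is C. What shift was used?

10

From the crib: M(12)−C(2)=10, so the shift is 10.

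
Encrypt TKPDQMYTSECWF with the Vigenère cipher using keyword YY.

Repeat the key across the message: YYYYYYYYYYYYY
T(19)+Y(24): 43≡17 → R
K(10)+Y(24): 34≡8 → I
P(15)+Y(24): 39≡13 → N
D(3)+Y(24): 27≡1 → B
Q(16)+Y(24): 40≡14 → O
M(12)+Y(24): 36≡10 → K
Y(24)+Y(24): 48≡22 → W
T(19)+Y(24): 43≡17 → R
S(18)+Y(24): 42≡16 → Q
E(4)+Y(24): 28≡2 → C
C(2)+Y(24): 26≡0 → A
W(22)+Y(24): 46≡20 → U
F(5)+Y(24): 29≡3 → D

RINBOKWRQCAUD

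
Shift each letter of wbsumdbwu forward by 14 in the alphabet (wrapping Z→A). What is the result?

w(22): 22+14=36≡10 → k
b(1): 1+14=15 → p
s(18): 18+14=32≡6 → g
u(20): 20+14=34≡8 → i
m(12): 12+14=26≡0 → a
d(3): 3+14=17 → r
b(1): 1+14=15 → p
w(22): 22+14=36≡10 → k
u(20): 20+14=34≡8 → i

kpgiarpki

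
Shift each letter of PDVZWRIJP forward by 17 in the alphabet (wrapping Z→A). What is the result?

GUMQNIZAG

P(15): 15+17=32≡6 → G
D(3): 3+17=20 → U
V(21): 21+17=38≡12 → M
Z(25): 25+17=42≡16 → Q
W(22): 22+17=39≡13 → N
R(17): 17+17=34≡8 → I
I(8): 8+17=25 → Z
J(9): 9+17=26≡0 → A
P(15): 15+17=32≡6 → G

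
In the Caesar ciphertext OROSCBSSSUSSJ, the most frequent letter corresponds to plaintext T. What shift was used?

25

The most frequent ciphertext letter is S (appears 6 times).
S is position 18; T is position 19.
Shift = -1≡25.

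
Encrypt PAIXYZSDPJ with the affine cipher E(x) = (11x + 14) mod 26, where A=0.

P(15): 11·15+14=179≡23 → X
A(0): 11·0+14=14 → O
I(8): 11·8+14=102≡24 → Y
X(23): 11·23+14=267≡7 → H
Y(24): 11·24+14=278≡18 → S
Z(25): 11·25+14=289≡3 → D
S(18): 11·18+14=212≡4 → E
D(3): 11·3+14=47≡21 → V
P(15): 11·15+14=179≡23 → X
J(9): 11·9+14=113≡9 → J

XOYHSDEVXJ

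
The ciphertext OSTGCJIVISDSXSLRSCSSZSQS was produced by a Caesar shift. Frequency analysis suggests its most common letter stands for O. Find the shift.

The most frequent ciphertext letter is S (appears 9 times).
S is position 18; O is position 14.
Shift = 4.

4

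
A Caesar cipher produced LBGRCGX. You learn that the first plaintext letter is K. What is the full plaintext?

From the crib: L(11)−K(10)=1, so the shift is 1.
Subtract 1 from each ciphertext letter:
L(11): 11−1=10 → K
B(1): 1−1=0 → A
G(6): 6−1=5 → F
R(17): 17−1=16 → Q
C(2): 2−1=1 → B
G(6): 6−1=5 → F
X(23): 23−1=22 → W

KAFQBFW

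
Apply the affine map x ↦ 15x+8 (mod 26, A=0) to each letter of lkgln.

rcurv

l(11): 15·11+8=173≡17 → r
k(10): 15·10+8=158≡2 → c
g(6): 15·6+8=98≡20 → u
l(11): 15·11+8=173≡17 → r
n(13): 15·13+8=203≡21 → v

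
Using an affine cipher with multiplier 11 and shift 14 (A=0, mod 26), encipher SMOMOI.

S(18): 11·18+14=212≡4 → E
M(12): 11·12+14=146≡16 → Q
O(14): 11·14+14=168≡12 → M
M(12): 11·12+14=146≡16 → Q
O(14): 11·14+14=168≡12 → M
I(8): 11·8+14=102≡24 → Y

EQMQMY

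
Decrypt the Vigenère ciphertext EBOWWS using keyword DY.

BDLYTU

Repeat the key across the ciphertext: DYDYDY
E(4)−D(3): 1 → B
B(1)−Y(24): -23≡3 → D
O(14)−D(3): 11 → L
W(22)−Y(24): -2≡24 → Y
W(22)−D(3): 19 → T
S(18)−Y(24): -6≡20 → U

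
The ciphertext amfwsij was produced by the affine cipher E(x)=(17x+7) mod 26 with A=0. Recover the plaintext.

The inverse of 17 mod 26 is 23, since 17·23=391≡1. Apply D(y)=23·(y−7) mod 26:
a(0): 23·(0−7)=-161≡21 → v
m(12): 23·(12−7)=115≡11 → l
f(5): 23·(5−7)=-46≡6 → g
w(22): 23·(22−7)=345≡7 → h
s(18): 23·(18−7)=253≡19 → t
i(8): 23·(8−7)=23 → x
j(9): 23·(9−7)=46≡20 → u

vlghtxu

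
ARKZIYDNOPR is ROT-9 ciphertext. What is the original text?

A(0): 0−9=-9≡17 → R
R(17): 17−9=8 → I
K(10): 10−9=1 → B
Z(25): 25−9=16 → Q
I(8): 8−9=-1≡25 → Z
Y(24): 24−9=15 → P
D(3): 3−9=-6≡20 → U
N(13): 13−9=4 → E
O(14): 14−9=5 → F
P(15): 15−9=6 → G
R(17): 17−9=8 → I

RIBQZPUEFGI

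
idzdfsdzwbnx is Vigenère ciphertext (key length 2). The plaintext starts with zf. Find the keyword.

Subtract each crib letter from the matching ciphertext letter (mod 26):
i(8)−z(25)=-17≡9 → j
d(3)−f(5)=-2≡24 → y

jy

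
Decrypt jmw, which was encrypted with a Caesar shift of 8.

beo

j(9): 9−8=1 → b
m(12): 12−8=4 → e
w(22): 22−8=14 → o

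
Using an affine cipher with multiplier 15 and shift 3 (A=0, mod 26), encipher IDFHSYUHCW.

TWAENZREHV

I(8): 15·8+3=123≡19 → T
D(3): 15·3+3=48≡22 → W
F(5): 15·5+3=78≡0 → A
H(7): 15·7+3=108≡4 → E
S(18): 15·18+3=273≡13 → N
Y(24): 15·24+3=363≡25 → Z
U(20): 15·20+3=303≡17 → R
H(7): 15·7+3=108≡4 → E
C(2): 15·2+3=33≡7 → H
W(22): 15·22+3=333≡21 → V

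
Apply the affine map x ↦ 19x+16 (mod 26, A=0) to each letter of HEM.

H(7): 19·7+16=149≡19 → T
E(4): 19·4+16=92≡14 → O
M(12): 19·12+16=244≡10 → K

TOK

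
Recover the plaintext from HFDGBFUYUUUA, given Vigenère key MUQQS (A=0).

Repeat the key across the ciphertext: MUQQSMUQQSMU
H(7)−M(12): -5≡21 → V
F(5)−U(20): -15≡11 → L
D(3)−Q(16): -13≡13 → N
G(6)−Q(16): -10≡16 → Q
B(1)−S(18): -17≡9 → J
F(5)−M(12): -7≡19 → T
U(20)−U(20): 0 → A
Y(24)−Q(16): 8 → I
U(20)−Q(16): 4 → E
U(20)−S(18): 2 → C
U(20)−M(12): 8 → I
A(0)−U(20): -20≡6 → G

VLNQJTAIECIG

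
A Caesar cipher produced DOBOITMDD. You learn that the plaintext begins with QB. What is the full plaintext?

QBOBVGZQQ

From the crib: D(3)−Q(16)=-13≡13, so the shift is 13.
Subtract 13 from each ciphertext letter:
D(3): 3−13=-10≡16 → Q
O(14): 14−13=1 → B
B(1): 1−13=-12≡14 → O
O(14): 14−13=1 → B
I(8): 8−13=-5≡21 → V
T(19): 19−13=6 → G
M(12): 12−13=-1≡25 → Z
D(3): 3−13=-10≡16 → Q
D(3): 3−13=-10≡16 → Q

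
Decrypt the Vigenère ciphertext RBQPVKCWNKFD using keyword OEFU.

DXLVHGXCZGAJ

Repeat the key across the ciphertext: OEFUOEFUOEFU
R(17)−O(14): 3 → D
B(1)−E(4): -3≡23 → X
Q(16)−F(5): 11 → L
P(15)−U(20): -5≡21 → V
V(21)−O(14): 7 → H
K(10)−E(4): 6 → G
C(2)−F(5): -3≡23 → X
W(22)−U(20): 2 → C
N(13)−O(14): -1≡25 → Z
K(10)−E(4): 6 → G
F(5)−F(5): 0 → A
D(3)−U(20): -17≡9 → J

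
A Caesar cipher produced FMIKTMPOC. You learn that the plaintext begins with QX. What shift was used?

15

From the crib: F(5)−Q(16)=-11≡15, so the shift is 15.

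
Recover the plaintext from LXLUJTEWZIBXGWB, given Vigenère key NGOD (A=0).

YRXRWNQTMCNUTQN

Repeat the key across the ciphertext: NGODNGODNGODNGO
L(11)−N(13): -2≡24 → Y
X(23)−G(6): 17 → R
L(11)−O(14): -3≡23 → X
U(20)−D(3): 17 → R
J(9)−N(13): -4≡22 → W
T(19)−G(6): 13 → N
E(4)−O(14): -10≡16 → Q
W(22)−D(3): 19 → T
Z(25)−N(13): 12 → M
I(8)−G(6): 2 → C
B(1)−O(14): -13≡13 → N
X(23)−D(3): 20 → U
G(6)−N(13): -7≡19 → T
W(22)−G(6): 16 → Q
B(1)−O(14): -13≡13 → N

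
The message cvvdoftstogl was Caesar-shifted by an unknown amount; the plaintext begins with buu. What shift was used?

From the crib: c(2)−b(1)=1, so the shift is 1.

1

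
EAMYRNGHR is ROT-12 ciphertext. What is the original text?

E(4): 4−12=-8≡18 → S
A(0): 0−12=-12≡14 → O
M(12): 12−12=0 → A
Y(24): 24−12=12 → M
R(17): 17−12=5 → F
N(13): 13−12=1 → B
G(6): 6−12=-6≡20 → U
H(7): 7−12=-5≡21 → V
R(17): 17−12=5 → F

SOAMFBUVF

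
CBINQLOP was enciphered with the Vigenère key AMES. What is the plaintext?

Repeat the key across the ciphertext: AMESAMES
C(2)−A(0): 2 → C
B(1)−M(12): -11≡15 → P
I(8)−E(4): 4 → E
N(13)−S(18): -5≡21 → V
Q(16)−A(0): 16 → Q
L(11)−M(12): -1≡25 → Z
O(14)−E(4): 10 → K
P(15)−S(18): -3≡23 → X

CPEVQZKX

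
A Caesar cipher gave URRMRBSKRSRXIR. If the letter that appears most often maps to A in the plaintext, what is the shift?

17

The most frequent ciphertext letter is R (appears 6 times).
R is position 17; A is position 0.
Shift = 17.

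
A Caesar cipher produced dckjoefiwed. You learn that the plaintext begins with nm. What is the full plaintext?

nmutyopsgon

From the crib: d(3)−n(13)=-10≡16, so the shift is 16.
Subtract 16 from each ciphertext letter:
d(3): 3−16=-13≡13 → n
c(2): 2−16=-14≡12 → m
k(10): 10−16=-6≡20 → u
j(9): 9−16=-7≡19 → t
o(14): 14−16=-2≡24 → y
e(4): 4−16=-12≡14 → o
f(5): 5−16=-11≡15 → p
i(8): 8−16=-8≡18 → s
w(22): 22−16=6 → g
e(4): 4−16=-12≡14 → o
d(3): 3−16=-13≡13 → n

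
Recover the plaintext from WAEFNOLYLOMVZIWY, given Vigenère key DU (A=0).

Repeat the key across the ciphertext: DUDUDUDUDUDUDUDU
W(22)−D(3): 19 → T
A(0)−U(20): -20≡6 → G
E(4)−D(3): 1 → B
F(5)−U(20): -15≡11 → L
N(13)−D(3): 10 → K
O(14)−U(20): -6≡20 → U
L(11)−D(3): 8 → I
Y(24)−U(20): 4 → E
L(11)−D(3): 8 → I
O(14)−U(20): -6≡20 → U
M(12)−D(3): 9 → J
V(21)−U(20): 1 → B
Z(25)−D(3): 22 → W
I(8)−U(20): -12≡14 → O
W(22)−D(3): 19 → T
Y(24)−U(20): 4 → E

TGBLKUIEIUJBWOTE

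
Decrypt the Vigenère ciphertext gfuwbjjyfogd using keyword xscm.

jnskerhmiwer

Repeat the key across the ciphertext: xscmxscmxscm
g(6)−x(23): -17≡9 → j
f(5)−s(18): -13≡13 → n
u(20)−c(2): 18 → s
w(22)−m(12): 10 → k
b(1)−x(23): -22≡4 → e
j(9)−s(18): -9≡17 → r
j(9)−c(2): 7 → h
y(24)−m(12): 12 → m
f(5)−x(23): -18≡8 → i
o(14)−s(18): -4≡22 → w
g(6)−c(2): 4 → e
d(3)−m(12): -9≡17 → r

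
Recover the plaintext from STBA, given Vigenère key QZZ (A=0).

Repeat the key across the ciphertext: QZZQ
S(18)−Q(16): 2 → C
T(19)−Z(25): -6≡20 → U
B(1)−Z(25): -24≡2 → C
A(0)−Q(16): -16≡10 → K

CUCK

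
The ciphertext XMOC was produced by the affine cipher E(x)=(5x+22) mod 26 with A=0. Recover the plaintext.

The inverse of 5 mod 26 is 21, since 5·21=105≡1. Apply D(y)=21·(y−22) mod 26:
X(23): 21·(23−22)=21 → V
M(12): 21·(12−22)=-210≡24 → Y
O(14): 21·(14−22)=-168≡14 → O
C(2): 21·(2−22)=-420≡22 → W

VYOW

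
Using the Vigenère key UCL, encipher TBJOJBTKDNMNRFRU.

NDUILMNMOHOYLHCO

Repeat the key across the message: UCLUCLUCLUCLUCLU
T(19)+U(20): 39≡13 → N
B(1)+C(2): 3 → D
J(9)+L(11): 20 → U
O(14)+U(20): 34≡8 → I
J(9)+C(2): 11 → L
B(1)+L(11): 12 → M
T(19)+U(20): 39≡13 → N
K(10)+C(2): 12 → M
D(3)+L(11): 14 → O
N(13)+U(20): 33≡7 → H
M(12)+C(2): 14 → O
N(13)+L(11): 24 → Y
R(17)+U(20): 37≡11 → L
F(5)+C(2): 7 → H
R(17)+L(11): 28≡2 → C
U(20)+U(20): 40≡14 → O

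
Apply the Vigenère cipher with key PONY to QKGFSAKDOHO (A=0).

FYTDHOXBDVB

Repeat the key across the message: PONYPONYPON
Q(16)+P(15): 31≡5 → F
K(10)+O(14): 24 → Y
G(6)+N(13): 19 → T
F(5)+Y(24): 29≡3 → D
S(18)+P(15): 33≡7 → H
A(0)+O(14): 14 → O
K(10)+N(13): 23 → X
D(3)+Y(24): 27≡1 → B
O(14)+P(15): 29≡3 → D
H(7)+O(14): 21 → V
O(14)+N(13): 27≡1 → B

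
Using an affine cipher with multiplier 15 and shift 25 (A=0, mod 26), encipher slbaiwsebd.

s(18): 15·18+25=295≡9 → j
l(11): 15·11+25=190≡8 → i
b(1): 15·1+25=40≡14 → o
a(0): 15·0+25=25 → z
i(8): 15·8+25=145≡15 → p
w(22): 15·22+25=355≡17 → r
s(18): 15·18+25=295≡9 → j
e(4): 15·4+25=85≡7 → h
b(1): 15·1+25=40≡14 → o
d(3): 15·3+25=70≡18 → s

jiozprjhos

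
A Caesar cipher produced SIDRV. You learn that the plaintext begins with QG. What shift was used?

From the crib: S(18)−Q(16)=2, so the shift is 2.

2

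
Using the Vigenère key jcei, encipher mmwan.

voaiw

Repeat the key across the message: jceij
m(12)+j(9): 21 → v
m(12)+c(2): 14 → o
w(22)+e(4): 26≡0 → a
a(0)+i(8): 8 → i
n(13)+j(9): 22 → w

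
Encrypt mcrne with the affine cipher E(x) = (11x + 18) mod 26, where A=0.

m(12): 11·12+18=150≡20 → u
c(2): 11·2+18=40≡14 → o
r(17): 11·17+18=205≡23 → x
n(13): 11·13+18=161≡5 → f
e(4): 11·4+18=62≡10 → k

uoxfk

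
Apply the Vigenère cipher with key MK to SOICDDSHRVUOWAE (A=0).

EYUMPNERDFGYIKQ

Repeat the key across the message: MKMKMKMKMKMKMKM
S(18)+M(12): 30≡4 → E
O(14)+K(10): 24 → Y
I(8)+M(12): 20 → U
C(2)+K(10): 12 → M
D(3)+M(12): 15 → P
D(3)+K(10): 13 → N
S(18)+M(12): 30≡4 → E
H(7)+K(10): 17 → R
R(17)+M(12): 29≡3 → D
V(21)+K(10): 31≡5 → F
U(20)+M(12): 32≡6 → G
O(14)+K(10): 24 → Y
W(22)+M(12): 34≡8 → I
A(0)+K(10): 10 → K
E(4)+M(12): 16 → Q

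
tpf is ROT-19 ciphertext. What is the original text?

t(19): 19−19=0 → a
p(15): 15−19=-4≡22 → w
f(5): 5−19=-14≡12 → m

awm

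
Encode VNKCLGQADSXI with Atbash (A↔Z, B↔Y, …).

EMPXOTJZWHCR

V(21) → E(4)
N(13) → M(12)
K(10) → P(15)
C(2) → X(23)
L(11) → O(14)
G(6) → T(19)
Q(16) → J(9)
A(0) → Z(25)
D(3) → W(22)
S(18) → H(7)
X(23) → C(2)
I(8) → R(17)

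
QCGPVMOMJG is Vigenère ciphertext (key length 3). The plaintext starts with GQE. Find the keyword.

KMC

Subtract each crib letter from the matching ciphertext letter (mod 26):
Q(16)−G(6)=10 → K
C(2)−Q(16)=-14≡12 → M
G(6)−E(4)=2 → C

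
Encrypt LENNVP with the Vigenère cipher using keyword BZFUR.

MDSHMQ

Repeat the key across the message: BZFURB
L(11)+B(1): 12 → M
E(4)+Z(25): 29≡3 → D
N(13)+F(5): 18 → S
N(13)+U(20): 33≡7 → H
V(21)+R(17): 38≡12 → M
P(15)+B(1): 16 → Q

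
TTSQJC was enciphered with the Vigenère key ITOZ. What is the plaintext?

LAERBJ

Repeat the key across the ciphertext: ITOZIT
T(19)−I(8): 11 → L
T(19)−T(19): 0 → A
S(18)−O(14): 4 → E
Q(16)−Z(25): -9≡17 → R
J(9)−I(8): 1 → B
C(2)−T(19): -17≡9 → J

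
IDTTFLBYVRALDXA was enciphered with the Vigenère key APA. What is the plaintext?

IOTTQLBJVRLLDIA

Repeat the key across the ciphertext: APAAPAAPAAPAAPA
I(8)−A(0): 8 → I
D(3)−P(15): -12≡14 → O
T(19)−A(0): 19 → T
T(19)−A(0): 19 → T
F(5)−P(15): -10≡16 → Q
L(11)−A(0): 11 → L
B(1)−A(0): 1 → B
Y(24)−P(15): 9 → J
V(21)−A(0): 21 → V
R(17)−A(0): 17 → R
A(0)−P(15): -15≡11 → L
L(11)−A(0): 11 → L
D(3)−A(0): 3 → D
X(23)−P(15): 8 → I
A(0)−A(0): 0 → A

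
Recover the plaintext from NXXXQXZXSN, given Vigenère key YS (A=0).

Repeat the key across the ciphertext: YSYSYSYSYS
N(13)−Y(24): -11≡15 → P
X(23)−S(18): 5 → F
X(23)−Y(24): -1≡25 → Z
X(23)−S(18): 5 → F
Q(16)−Y(24): -8≡18 → S
X(23)−S(18): 5 → F
Z(25)−Y(24): 1 → B
X(23)−S(18): 5 → F
S(18)−Y(24): -6≡20 → U
N(13)−S(18): -5≡21 → V

PFZFSFBFUV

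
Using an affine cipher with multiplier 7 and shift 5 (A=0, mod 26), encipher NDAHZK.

N(13): 7·13+5=96≡18 → S
D(3): 7·3+5=26≡0 → A
A(0): 7·0+5=5 → F
H(7): 7·7+5=54≡2 → C
Z(25): 7·25+5=180≡24 → Y
K(10): 7·10+5=75≡23 → X

SAFCYX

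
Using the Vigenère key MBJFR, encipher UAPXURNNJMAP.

Repeat the key across the message: MBJFRMBJFRMB
U(20)+M(12): 32≡6 → G
A(0)+B(1): 1 → B
P(15)+J(9): 24 → Y
X(23)+F(5): 28≡2 → C
U(20)+R(17): 37≡11 → L
R(17)+M(12): 29≡3 → D
N(13)+B(1): 14 → O
N(13)+J(9): 22 → W
J(9)+F(5): 14 → O
M(12)+R(17): 29≡3 → D
A(0)+M(12): 12 → M
P(15)+B(1): 16 → Q

GBYCLDOWODMQ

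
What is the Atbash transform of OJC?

LQX

O(14) → L(11)
J(9) → Q(16)
C(2) → X(23)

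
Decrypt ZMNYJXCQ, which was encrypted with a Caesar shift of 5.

UHITESXL

Z(25): 25−5=20 → U
M(12): 12−5=7 → H
N(13): 13−5=8 → I
Y(24): 24−5=19 → T
J(9): 9−5=4 → E
X(23): 23−5=18 → S
C(2): 2−5=-3≡23 → X
Q(16): 16−5=11 → L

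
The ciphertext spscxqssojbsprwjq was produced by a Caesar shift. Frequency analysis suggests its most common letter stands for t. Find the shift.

The most frequent ciphertext letter is s (appears 5 times).
s is position 18; t is position 19.
Shift = -1≡25.

25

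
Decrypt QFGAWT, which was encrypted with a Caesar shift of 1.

PEFZVS

Q(16): 16−1=15 → P
F(5): 5−1=4 → E
G(6): 6−1=5 → F
A(0): 0−1=-1≡25 → Z
W(22): 22−1=21 → V
T(19): 19−1=18 → S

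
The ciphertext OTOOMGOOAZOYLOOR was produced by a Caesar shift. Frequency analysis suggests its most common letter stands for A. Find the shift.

The most frequent ciphertext letter is O (appears 8 times).
O is position 14; A is position 0.
Shift = 14.

14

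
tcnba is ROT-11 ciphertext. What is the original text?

t(19): 19−11=8 → i
c(2): 2−11=-9≡17 → r
n(13): 13−11=2 → c
b(1): 1−11=-10≡16 → q
a(0): 0−11=-11≡15 → p

ircqp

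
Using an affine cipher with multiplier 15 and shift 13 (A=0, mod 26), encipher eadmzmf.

e(4): 15·4+13=73≡21 → v
a(0): 15·0+13=13 → n
d(3): 15·3+13=58≡6 → g
m(12): 15·12+13=193≡11 → l
z(25): 15·25+13=388≡24 → y
m(12): 15·12+13=193≡11 → l
f(5): 15·5+13=88≡10 → k

vnglylk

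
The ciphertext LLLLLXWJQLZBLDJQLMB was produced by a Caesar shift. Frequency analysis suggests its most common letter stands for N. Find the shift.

The most frequent ciphertext letter is L (appears 8 times).
L is position 11; N is position 13.
Shift = -2≡24.

24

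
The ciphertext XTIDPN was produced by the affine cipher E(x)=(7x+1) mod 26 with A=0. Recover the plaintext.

SKBECY

The inverse of 7 mod 26 is 15, since 7·15=105≡1. Apply D(y)=15·(y−1) mod 26:
X(23): 15·(23−1)=330≡18 → S
T(19): 15·(19−1)=270≡10 → K
I(8): 15·(8−1)=105≡1 → B
D(3): 15·(3−1)=30≡4 → E
P(15): 15·(15−1)=210≡2 → C
N(13): 15·(13−1)=180≡24 → Y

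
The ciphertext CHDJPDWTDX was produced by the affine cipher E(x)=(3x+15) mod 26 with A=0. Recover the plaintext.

The inverse of 3 mod 26 is 9, since 3·9=27≡1. Apply D(y)=9·(y−15) mod 26:
C(2): 9·(2−15)=-117≡13 → N
H(7): 9·(7−15)=-72≡6 → G
D(3): 9·(3−15)=-108≡22 → W
J(9): 9·(9−15)=-54≡24 → Y
P(15): 9·(15−15)=0 → A
D(3): 9·(3−15)=-108≡22 → W
W(22): 9·(22−15)=63≡11 → L
T(19): 9·(19−15)=36≡10 → K
D(3): 9·(3−15)=-108≡22 → W
X(23): 9·(23−15)=72≡20 → U

NGWYAWLKWU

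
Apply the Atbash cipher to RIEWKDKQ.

IRVDPWPJ

R(17) → I(8)
I(8) → R(17)
E(4) → V(21)
W(22) → D(3)
K(10) → P(15)
D(3) → W(22)
K(10) → P(15)
Q(16) → J(9)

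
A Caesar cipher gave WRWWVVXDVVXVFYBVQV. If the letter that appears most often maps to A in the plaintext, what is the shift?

21

The most frequent ciphertext letter is V (appears 7 times).
V is position 21; A is position 0.
Shift = 21.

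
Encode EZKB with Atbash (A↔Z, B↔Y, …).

E(4) → V(21)
Z(25) → A(0)
K(10) → P(15)
B(1) → Y(24)

VAPY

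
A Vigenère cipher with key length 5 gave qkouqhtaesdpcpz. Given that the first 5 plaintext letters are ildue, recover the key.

izlam

Subtract each crib letter from the matching ciphertext letter (mod 26):
q(16)−i(8)=8 → i
k(10)−l(11)=-1≡25 → z
o(14)−d(3)=11 → l
u(20)−u(20)=0 → a
q(16)−e(4)=12 → m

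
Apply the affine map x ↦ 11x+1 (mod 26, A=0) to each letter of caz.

c(2): 11·2+1=23 → x
a(0): 11·0+1=1 → b
z(25): 11·25+1=276≡16 → q

xbq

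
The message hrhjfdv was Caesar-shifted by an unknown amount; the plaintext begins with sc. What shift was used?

From the crib: h(7)−s(18)=-11≡15, so the shift is 15.

15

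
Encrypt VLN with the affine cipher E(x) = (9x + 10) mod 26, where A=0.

V(21): 9·21+10=199≡17 → R
L(11): 9·11+10=109≡5 → F
N(13): 9·13+10=127≡23 → X

RFX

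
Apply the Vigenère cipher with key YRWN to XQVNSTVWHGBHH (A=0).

Repeat the key across the message: YRWNYRWNYRWNY
X(23)+Y(24): 47≡21 → V
Q(16)+R(17): 33≡7 → H
V(21)+W(22): 43≡17 → R
N(13)+N(13): 26≡0 → A
S(18)+Y(24): 42≡16 → Q
T(19)+R(17): 36≡10 → K
V(21)+W(22): 43≡17 → R
W(22)+N(13): 35≡9 → J
H(7)+Y(24): 31≡5 → F
G(6)+R(17): 23 → X
B(1)+W(22): 23 → X
H(7)+N(13): 20 → U
H(7)+Y(24): 31≡5 → F

VHRAQKRJFXXUF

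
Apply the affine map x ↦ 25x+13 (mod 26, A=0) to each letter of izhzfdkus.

fogoikdtv

i(8): 25·8+13=213≡5 → f
z(25): 25·25+13=638≡14 → o
h(7): 25·7+13=188≡6 → g
z(25): 25·25+13=638≡14 → o
f(5): 25·5+13=138≡8 → i
d(3): 25·3+13=88≡10 → k
k(10): 25·10+13=263≡3 → d
u(20): 25·20+13=513≡19 → t
s(18): 25·18+13=463≡21 → v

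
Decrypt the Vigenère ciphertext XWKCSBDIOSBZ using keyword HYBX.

QYJFLDCLHUAC

Repeat the key across the ciphertext: HYBXHYBXHYBX
X(23)−H(7): 16 → Q
W(22)−Y(24): -2≡24 → Y
K(10)−B(1): 9 → J
C(2)−X(23): -21≡5 → F
S(18)−H(7): 11 → L
B(1)−Y(24): -23≡3 → D
D(3)−B(1): 2 → C
I(8)−X(23): -15≡11 → L
O(14)−H(7): 7 → H
S(18)−Y(24): -6≡20 → U
B(1)−B(1): 0 → A
Z(25)−X(23): 2 → C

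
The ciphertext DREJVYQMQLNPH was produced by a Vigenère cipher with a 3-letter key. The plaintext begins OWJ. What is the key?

PVV

Subtract each crib letter from the matching ciphertext letter (mod 26):
D(3)−O(14)=-11≡15 → P
R(17)−W(22)=-5≡21 → V
E(4)−J(9)=-5≡21 → V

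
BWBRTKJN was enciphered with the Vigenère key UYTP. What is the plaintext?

HYICZMQY

Repeat the key across the ciphertext: UYTPUYTP
B(1)−U(20): -19≡7 → H
W(22)−Y(24): -2≡24 → Y
B(1)−T(19): -18≡8 → I
R(17)−P(15): 2 → C
T(19)−U(20): -1≡25 → Z
K(10)−Y(24): -14≡12 → M
J(9)−T(19): -10≡16 → Q
N(13)−P(15): -2≡24 → Y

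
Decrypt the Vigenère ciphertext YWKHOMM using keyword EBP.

UVVDNXI

Repeat the key across the ciphertext: EBPEBPE
Y(24)−E(4): 20 → U
W(22)−B(1): 21 → V
K(10)−P(15): -5≡21 → V
H(7)−E(4): 3 → D
O(14)−B(1): 13 → N
M(12)−P(15): -3≡23 → X
M(12)−E(4): 8 → I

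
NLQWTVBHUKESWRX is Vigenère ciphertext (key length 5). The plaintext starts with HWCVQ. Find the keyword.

Subtract each crib letter from the matching ciphertext letter (mod 26):
N(13)−H(7)=6 → G
L(11)−W(22)=-11≡15 → P
Q(16)−C(2)=14 → O
W(22)−V(21)=1 → B
T(19)−Q(16)=3 → D

GPOBD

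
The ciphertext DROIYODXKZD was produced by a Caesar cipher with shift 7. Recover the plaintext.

D(3): 3−7=-4≡22 → W
R(17): 17−7=10 → K
O(14): 14−7=7 → H
I(8): 8−7=1 → B
Y(24): 24−7=17 → R
O(14): 14−7=7 → H
D(3): 3−7=-4≡22 → W
X(23): 23−7=16 → Q
K(10): 10−7=3 → D
Z(25): 25−7=18 → S
D(3): 3−7=-4≡22 → W

WKHBRHWQDSW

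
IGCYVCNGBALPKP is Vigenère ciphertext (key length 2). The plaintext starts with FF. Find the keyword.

DB

Subtract each crib letter from the matching ciphertext letter (mod 26):
I(8)−F(5)=3 → D
G(6)−F(5)=1 → B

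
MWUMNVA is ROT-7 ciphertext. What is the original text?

M(12): 12−7=5 → F
W(22): 22−7=15 → P
U(20): 20−7=13 → N
M(12): 12−7=5 → F
N(13): 13−7=6 → G
V(21): 21−7=14 → O
A(0): 0−7=-7≡19 → T

FPNFGOT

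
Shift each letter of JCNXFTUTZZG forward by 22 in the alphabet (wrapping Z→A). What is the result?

J(9): 9+22=31≡5 → F
C(2): 2+22=24 → Y
N(13): 13+22=35≡9 → J
X(23): 23+22=45≡19 → T
F(5): 5+22=27≡1 → B
T(19): 19+22=41≡15 → P
U(20): 20+22=42≡16 → Q
T(19): 19+22=41≡15 → P
Z(25): 25+22=47≡21 → V
Z(25): 25+22=47≡21 → V
G(6): 6+22=28≡2 → C

FYJTBPQPVVC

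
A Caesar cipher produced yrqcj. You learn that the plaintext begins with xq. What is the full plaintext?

From the crib: y(24)−x(23)=1, so the shift is 1.
Subtract 1 from each ciphertext letter:
y(24): 24−1=23 → x
r(17): 17−1=16 → q
q(16): 16−1=15 → p
c(2): 2−1=1 → b
j(9): 9−1=8 → i

xqpbi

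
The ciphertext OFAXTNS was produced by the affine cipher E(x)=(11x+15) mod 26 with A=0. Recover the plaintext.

The inverse of 11 mod 26 is 19, since 11·19=209≡1. Apply D(y)=19·(y−15) mod 26:
O(14): 19·(14−15)=-19≡7 → H
F(5): 19·(5−15)=-190≡18 → S
A(0): 19·(0−15)=-285≡1 → B
X(23): 19·(23−15)=152≡22 → W
T(19): 19·(19−15)=76≡24 → Y
N(13): 19·(13−15)=-38≡14 → O
S(18): 19·(18−15)=57≡5 → F

HSBWYOF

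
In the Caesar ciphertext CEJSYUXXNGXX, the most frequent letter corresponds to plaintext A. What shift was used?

The most frequent ciphertext letter is X (appears 4 times).
X is position 23; A is position 0.
Shift = 23.

23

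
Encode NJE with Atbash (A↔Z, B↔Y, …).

MQV

N(13) → M(12)
J(9) → Q(16)
E(4) → V(21)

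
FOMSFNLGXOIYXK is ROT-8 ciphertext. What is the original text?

XGEKXFDYPGAQPC

F(5): 5−8=-3≡23 → X
O(14): 14−8=6 → G
M(12): 12−8=4 → E
S(18): 18−8=10 → K
F(5): 5−8=-3≡23 → X
N(13): 13−8=5 → F
L(11): 11−8=3 → D
G(6): 6−8=-2≡24 → Y
X(23): 23−8=15 → P
O(14): 14−8=6 → G
I(8): 8−8=0 → A
Y(24): 24−8=16 → Q
X(23): 23−8=15 → P
K(10): 10−8=2 → C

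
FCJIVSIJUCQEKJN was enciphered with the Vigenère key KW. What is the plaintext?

VGZMLWYNKGGIAND

Repeat the key across the ciphertext: KWKWKWKWKWKWKWK
F(5)−K(10): -5≡21 → V
C(2)−W(22): -20≡6 → G
J(9)−K(10): -1≡25 → Z
I(8)−W(22): -14≡12 → M
V(21)−K(10): 11 → L
S(18)−W(22): -4≡22 → W
I(8)−K(10): -2≡24 → Y
J(9)−W(22): -13≡13 → N
U(20)−K(10): 10 → K
C(2)−W(22): -20≡6 → G
Q(16)−K(10): 6 → G
E(4)−W(22): -18≡8 → I
K(10)−K(10): 0 → A
J(9)−W(22): -13≡13 → N
N(13)−K(10): 3 → D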